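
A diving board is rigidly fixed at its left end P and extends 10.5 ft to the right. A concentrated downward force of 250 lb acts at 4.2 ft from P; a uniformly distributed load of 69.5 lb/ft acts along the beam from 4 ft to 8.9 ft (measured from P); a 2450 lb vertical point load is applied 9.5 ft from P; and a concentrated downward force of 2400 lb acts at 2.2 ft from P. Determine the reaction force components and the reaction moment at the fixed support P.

P_x = 0, P_y = 5441 lb, M_P = 31800 lb·ft

Resultant of the distributed load: 69.5 × 4.9 = 340.55 lb at 6.45 ft from P.
ΣF_x = 0: P_x = 0.
ΣF_y = 0: P_y − 250 − 69.5·4.9 − 2450 − 2400 = 0 → P_y = 5441 lb.
ΣM about P: M_P − 250·4.2 − (69.5·4.9)·6.45 − 2450·9.5 − 2400·2.2 = 0 → M_P = 31800 lb·ft.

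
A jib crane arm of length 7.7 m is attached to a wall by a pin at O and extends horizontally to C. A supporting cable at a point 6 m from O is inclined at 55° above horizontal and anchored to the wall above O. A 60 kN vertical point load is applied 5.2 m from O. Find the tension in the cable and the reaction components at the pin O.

ΣM about O: T·sin55°·6 − 60·5.2 = 0 → T = 312/(6·0.819152) = 63.4803 ≈ 63.48 kN.
ΣF_x = 0: O_x − T·cos55° = 0 → O_x = 63.4803 × 0.573576 = 36.41 kN.
ΣF_y = 0: O_y + T·sin55° − 60 = 0 → O_y = 60 − 63.4803 × 0.819152 = 8.000 kN.

T = 63.48 kN, O_x = 36.41 kN, O_y = 8.000 kN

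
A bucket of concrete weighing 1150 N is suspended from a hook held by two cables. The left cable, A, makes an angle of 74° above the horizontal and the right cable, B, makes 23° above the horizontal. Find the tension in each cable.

ΣF_x = 0: −T_A·cos74° + T_B·cos23° = 0 → T_B = 0.299442·T_A.
ΣF_y = 0: T_A·sin74° + T_B·sin23° = 1150.
Substitute: T_A·(0.961262 + 0.299442·0.390731) = 1150 → T_A = 1066.53 ≈ 1067 N.
Then T_B = 0.299442 × 1066.53 = 319.4 N.

T_A = 1067 N, T_B = 319.4 N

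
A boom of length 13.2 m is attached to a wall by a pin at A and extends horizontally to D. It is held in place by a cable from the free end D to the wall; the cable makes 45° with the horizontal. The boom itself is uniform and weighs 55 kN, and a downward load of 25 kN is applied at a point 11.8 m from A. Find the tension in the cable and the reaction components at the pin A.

T = 70.50 kN, A_x = 49.85 kN, A_y = 30.15 kN

ΣM about A: T·sin45°·13.2 − 55·6.6 − 25·11.8 = 0 → T = 658/(13.2·0.707107) = 70.4964 ≈ 70.50 kN.
ΣF_x = 0: A_x − T·cos45° = 0 → A_x = 70.4964 × 0.707107 = 49.85 kN.
ΣF_y = 0: A_y + T·sin45° − 55 − 25 = 0 → A_y = 80 − 70.4964 × 0.707107 = 30.15 kN.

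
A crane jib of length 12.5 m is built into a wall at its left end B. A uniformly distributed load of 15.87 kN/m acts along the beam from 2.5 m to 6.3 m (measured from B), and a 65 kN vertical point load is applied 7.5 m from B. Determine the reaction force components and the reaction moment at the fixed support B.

B_x = 0, B_y = 125.3 kN, M_B = 752.8 kN·m

Resultant of the distributed load: 15.87 × 3.8 = 60.306 kN at 4.4 m from B.
ΣF_x = 0: B_x = 0.
ΣF_y = 0: B_y − 15.87·3.8 − 65 = 0 → B_y = 125.3 kN.
ΣM about B: M_B − (15.87·3.8)·4.4 − 65·7.5 = 0 → M_B = 752.8 kN·m.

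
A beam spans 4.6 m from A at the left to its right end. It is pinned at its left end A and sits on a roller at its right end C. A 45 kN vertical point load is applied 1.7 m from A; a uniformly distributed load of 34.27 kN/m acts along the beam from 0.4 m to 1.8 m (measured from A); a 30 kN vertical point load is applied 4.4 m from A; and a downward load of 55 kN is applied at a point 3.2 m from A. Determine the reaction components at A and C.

A_x = 0, A_y = 82.92 kN, C_y = 95.06 kN

Resultant of the distributed load: 34.27 × 1.4 = 47.978 kN at 1.1 m from A.
Taking moments about A: C_y·4.6 − 45·1.7 − (34.27·1.4)·1.1 − 30·4.4 − 55·3.2 = 0 → C_y = 437.2758/4.6 = 95.06 kN.
ΣF_y = 0: A_y + 95.06 − 45 − 34.27·1.4 − 30 − 55 = 0 → A_y = 82.92 kN.
ΣF_x = 0: no horizontal applied forces, so A_x = 0.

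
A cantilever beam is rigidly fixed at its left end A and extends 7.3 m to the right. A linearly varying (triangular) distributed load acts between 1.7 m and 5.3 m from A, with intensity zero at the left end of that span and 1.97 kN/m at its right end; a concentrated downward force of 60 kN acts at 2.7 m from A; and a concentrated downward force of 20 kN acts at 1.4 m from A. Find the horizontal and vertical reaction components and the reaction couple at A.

Resultant of the triangular load: ½ × 1.97 × 3.6 = 3.546 kN, acting at 4.1 m from A (one-third of the span from the peak).
ΣF_x = 0: A_x = 0.
ΣF_y = 0: A_y − ½·1.97·3.6 − 60 − 20 = 0 → A_y = 83.55 kN.
ΣM about A: M_A − (½·1.97·3.6)·4.1 − 60·2.7 − 20·1.4 = 0 → M_A = 204.5 kN·m.

A_x = 0, A_y = 83.55 kN, M_A = 204.5 kN·m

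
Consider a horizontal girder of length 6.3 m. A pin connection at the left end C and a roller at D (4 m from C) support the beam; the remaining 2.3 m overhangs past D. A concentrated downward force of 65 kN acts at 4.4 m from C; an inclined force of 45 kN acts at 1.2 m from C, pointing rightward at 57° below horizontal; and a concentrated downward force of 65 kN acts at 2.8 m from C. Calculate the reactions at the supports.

Moments about C: D_y·4 − 65·4.4 − 45·sin57°·1.2 − 65·2.8 = 0 → D_y = 513.288/4 = 128.322 ≈ 128.3 kN.
ΣF_y = 0: C_y + 128.322 − 65 − 45·sin57° − 65 = 0 → C_y = 39.42 kN.
ΣF_x = 0: C_x + 45·cos57° = 0 → C_x = -24.51 kN.

C_x = -24.51 kN, C_y = 39.42 kN, D_y = 128.3 kN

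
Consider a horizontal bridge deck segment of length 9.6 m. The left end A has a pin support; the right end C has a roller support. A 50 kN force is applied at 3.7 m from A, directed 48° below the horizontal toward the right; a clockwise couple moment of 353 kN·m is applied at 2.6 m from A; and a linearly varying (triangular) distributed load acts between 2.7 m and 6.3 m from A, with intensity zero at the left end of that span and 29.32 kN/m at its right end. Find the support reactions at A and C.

Resultant of the triangular load: ½ × 29.32 × 3.6 = 52.776 kN, acting at 5.1 m from A (one-third of the span from the peak).
ΣM about A: C_y·9.6 − 50·sin48°·3.7 − 353 − (½·29.32·3.6)·5.1 = 0 → C_y = 759.639/9.6 = 79.1291 ≈ 79.13 kN.
ΣF_y = 0: A_y + 79.1291 − 50·sin48° − ½·29.32·3.6 = 0 → A_y = 10.80 kN.
ΣF_x = 0: A_x + 50·cos48° = 0 → A_x = -33.46 kN.

A_x = -33.46 kN, A_y = 10.80 kN, C_y = 79.13 kN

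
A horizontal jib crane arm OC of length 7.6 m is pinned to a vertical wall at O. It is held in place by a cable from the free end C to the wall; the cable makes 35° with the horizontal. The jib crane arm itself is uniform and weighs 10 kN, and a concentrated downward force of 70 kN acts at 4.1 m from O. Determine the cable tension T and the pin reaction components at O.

ΣM about O: T·sin35°·7.6 − 10·3.8 − 70·4.1 = 0 → T = 325/(7.6·0.573576) = 74.5553 ≈ 74.56 kN.
ΣF_x = 0: O_x − T·cos35° = 0 → O_x = 74.5553 × 0.819152 = 61.07 kN.
ΣF_y = 0: O_y + T·sin35° − 10 − 70 = 0 → O_y = 80 − 74.5553 × 0.573576 = 37.24 kN.

T = 74.56 kN, O_x = 61.07 kN, O_y = 37.24 kN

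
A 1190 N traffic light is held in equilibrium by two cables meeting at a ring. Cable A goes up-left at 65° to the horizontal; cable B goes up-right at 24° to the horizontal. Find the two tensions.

T_A = 1087 N, T_B = 503.0 N

ΣF_x = 0: −T_A·cos65° + T_B·cos24° = 0 → T_B = 0.462613·T_A.
ΣF_y = 0: T_A·sin65° + T_B·sin24° = 1190.
Substitute: T_A·(0.906308 + 0.462613·0.406737) = 1190 → T_A = 1087.28 ≈ 1087 N.
Then T_B = 0.462613 × 1087.28 = 503.0 N.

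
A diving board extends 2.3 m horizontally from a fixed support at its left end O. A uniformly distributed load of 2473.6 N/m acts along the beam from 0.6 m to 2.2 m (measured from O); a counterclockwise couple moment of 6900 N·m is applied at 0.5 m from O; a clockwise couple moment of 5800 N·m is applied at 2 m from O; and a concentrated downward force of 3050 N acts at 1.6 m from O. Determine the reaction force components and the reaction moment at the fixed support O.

Resultant of the distributed load: 2473.6 × 1.6 = 3957.76 N at 1.4 m from O.
ΣF_x = 0: O_x = 0.
ΣF_y = 0: O_y − 2473.6·1.6 − 3050 = 0 → O_y = 7008 N.
ΣM about O: M_O − (2473.6·1.6)·1.4 + 6900 − 5800 − 3050·1.6 = 0 → M_O = 9321 N·m.

O_x = 0, O_y = 7008 N, M_O = 9321 N·m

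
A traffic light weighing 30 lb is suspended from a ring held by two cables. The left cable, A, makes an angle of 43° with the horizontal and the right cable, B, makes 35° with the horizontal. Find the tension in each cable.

T_A = 25.12 lb, T_B = 22.43 lb

ΣF_x = 0: −T_A·cos43° + T_B·cos35° = 0 → T_B = 0.892818·T_A.
ΣF_y = 0: T_A·sin43° + T_B·sin35° = 30.
Substitute: T_A·(0.681998 + 0.892818·0.573576) = 30 → T_A = 25.1236 ≈ 25.12 lb.
Then T_B = 0.892818 × 25.1236 = 22.43 lb.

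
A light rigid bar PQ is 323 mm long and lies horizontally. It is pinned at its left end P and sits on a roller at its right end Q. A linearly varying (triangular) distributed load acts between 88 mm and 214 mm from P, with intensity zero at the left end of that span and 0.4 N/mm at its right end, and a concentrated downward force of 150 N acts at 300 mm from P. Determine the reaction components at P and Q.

Resultant of the triangular load: ½ × 0.4 × 126 = 25.2 N, acting at 172 mm from P (one-third of the span from the peak).
Moments about P: Q_y·323 − (½·0.4·126)·172 − 150·300 = 0 → Q_y = 49334.4/323 = 152.738 ≈ 152.7 N.
ΣF_y = 0: P_y + 152.738 − ½·0.4·126 − 150 = 0 → P_y = 22.46 N.
ΣF_x = 0: no horizontal applied forces, so P_x = 0.

P_x = 0, P_y = 22.46 N, Q_y = 152.7 N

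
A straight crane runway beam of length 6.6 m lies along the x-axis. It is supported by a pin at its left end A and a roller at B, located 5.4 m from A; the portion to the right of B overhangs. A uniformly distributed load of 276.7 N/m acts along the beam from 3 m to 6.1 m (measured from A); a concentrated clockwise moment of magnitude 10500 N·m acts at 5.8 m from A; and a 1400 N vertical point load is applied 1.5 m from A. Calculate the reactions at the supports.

Resultant of the distributed load: 276.7 × 3.1 = 857.77 N at 4.55 m from A.
Taking moments about A: B_y·5.4 − (276.7·3.1)·4.55 − 10500 − 1400·1.5 = 0 → B_y = 16502.8535/5.4 = 3056.08 ≈ 3056 N.
ΣF_y = 0: A_y + 3056.08 − 276.7·3.1 − 1400 = 0 → A_y = -798.3 N.
ΣF_x = 0: no horizontal applied forces, so A_x = 0.

A_x = 0, A_y = -798.3 N, B_y = 3056 N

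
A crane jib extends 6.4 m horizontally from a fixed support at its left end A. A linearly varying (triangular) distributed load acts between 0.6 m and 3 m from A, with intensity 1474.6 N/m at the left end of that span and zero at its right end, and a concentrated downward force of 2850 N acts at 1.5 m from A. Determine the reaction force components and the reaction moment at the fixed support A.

Resultant of the triangular load: ½ × 1474.6 × 2.4 = 1769.52 N, acting at 1.4 m from A (one-third of the span from the peak).
ΣF_x = 0: A_x = 0.
ΣF_y = 0: A_y − ½·1474.6·2.4 − 2850 = 0 → A_y = 4620 N.
ΣM about A: M_A − (½·1474.6·2.4)·1.4 − 2850·1.5 = 0 → M_A = 6752 N·m.

A_x = 0, A_y = 4620 N, M_A = 6752 N·m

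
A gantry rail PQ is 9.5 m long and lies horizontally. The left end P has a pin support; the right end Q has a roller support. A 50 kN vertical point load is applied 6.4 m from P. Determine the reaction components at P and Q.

P_x = 0, P_y = 16.32 kN, Q_y = 33.68 kN

ΣM about P: Q_y·9.5 − 50·6.4 = 0 → Q_y = 320/9.5 = 33.6842 ≈ 33.68 kN.
ΣF_y = 0: P_y + 33.6842 − 50 = 0 → P_y = 16.32 kN.
ΣF_x = 0: no horizontal applied forces, so P_x = 0.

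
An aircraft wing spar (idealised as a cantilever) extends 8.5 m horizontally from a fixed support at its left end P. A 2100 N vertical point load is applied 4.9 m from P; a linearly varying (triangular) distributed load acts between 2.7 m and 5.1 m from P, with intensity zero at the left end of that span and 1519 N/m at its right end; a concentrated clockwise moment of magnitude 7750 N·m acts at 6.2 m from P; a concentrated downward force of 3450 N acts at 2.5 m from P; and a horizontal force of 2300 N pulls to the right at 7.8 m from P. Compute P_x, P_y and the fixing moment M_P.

Resultant of the triangular load: ½ × 1519 × 2.4 = 1822.8 N, acting at 4.3 m from P (one-third of the span from the peak).
ΣF_x = 0: P_x + 2300 = 0 → P_x = -2300 N.
ΣF_y = 0: P_y − 2100 − ½·1519·2.4 − 3450 = 0 → P_y = 7373 N.
ΣM about P: M_P − 2100·4.9 − (½·1519·2.4)·4.3 − 7750 − 3450·2.5 = 0 → M_P = 34500 N·m.

P_x = -2300 N, P_y = 7373 N, M_P = 34500 N·m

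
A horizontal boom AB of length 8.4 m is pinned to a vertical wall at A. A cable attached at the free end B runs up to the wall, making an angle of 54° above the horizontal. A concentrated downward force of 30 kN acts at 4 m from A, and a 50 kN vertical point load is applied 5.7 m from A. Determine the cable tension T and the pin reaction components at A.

ΣM about A: T·sin54°·8.4 − 30·4 − 50·5.7 = 0 → T = 405/(8.4·0.809017) = 59.5961 ≈ 59.60 kN.
ΣF_x = 0: A_x − T·cos54° = 0 → A_x = 59.5961 × 0.587785 = 35.03 kN.
ΣF_y = 0: A_y + T·sin54° − 30 − 50 = 0 → A_y = 80 − 59.5961 × 0.809017 = 31.79 kN.

T = 59.60 kN, A_x = 35.03 kN, A_y = 31.79 kN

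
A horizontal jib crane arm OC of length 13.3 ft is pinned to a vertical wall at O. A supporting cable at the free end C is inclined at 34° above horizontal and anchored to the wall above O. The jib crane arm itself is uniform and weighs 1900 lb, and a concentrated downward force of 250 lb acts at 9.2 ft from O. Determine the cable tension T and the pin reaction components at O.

T = 2008 lb, O_x = 1665 lb, O_y = 1027 lb

ΣM about O: T·sin34°·13.3 − 1900·6.65 − 250·9.2 = 0 → T = 14935/(13.3·0.559193) = 2008.13 ≈ 2008 lb.
ΣF_x = 0: O_x − T·cos34° = 0 → O_x = 2008.13 × 0.829038 = 1665 lb.
ΣF_y = 0: O_y + T·sin34° − 1900 − 250 = 0 → O_y = 2150 − 2008.13 × 0.559193 = 1027 lb.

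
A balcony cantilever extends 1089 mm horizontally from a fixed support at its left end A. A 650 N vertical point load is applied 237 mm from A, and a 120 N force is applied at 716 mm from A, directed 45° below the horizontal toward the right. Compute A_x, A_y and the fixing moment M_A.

A_x = -84.85 N, A_y = 734.9 N, M_A = 214800 N·mm

ΣF_x = 0: A_x + 120·cos45° = 0 → A_x = -84.85 N.
ΣF_y = 0: A_y − 650 − 120·sin45° = 0 → A_y = 734.9 N.
ΣM about A: M_A − 650·237 − 120·sin45°·716 = 0 → M_A = 214800 N·mm.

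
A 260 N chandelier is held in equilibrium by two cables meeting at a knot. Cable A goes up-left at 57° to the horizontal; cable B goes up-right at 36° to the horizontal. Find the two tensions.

T_A = 210.6 N, T_B = 141.8 N

ΣF_x = 0: −T_A·cos57° + T_B·cos36° = 0 → T_B = 0.673211·T_A.
ΣF_y = 0: T_A·sin57° + T_B·sin36° = 260.
Substitute: T_A·(0.838671 + 0.673211·0.587785) = 260 → T_A = 210.633 ≈ 210.6 N.
Then T_B = 0.673211 × 210.633 = 141.8 N.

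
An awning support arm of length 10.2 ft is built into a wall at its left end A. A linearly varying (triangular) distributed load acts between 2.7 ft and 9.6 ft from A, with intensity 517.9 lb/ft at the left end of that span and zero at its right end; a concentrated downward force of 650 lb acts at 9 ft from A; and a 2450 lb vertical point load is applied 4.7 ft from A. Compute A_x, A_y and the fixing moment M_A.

Resultant of the triangular load: ½ × 517.9 × 6.9 = 1786.755 lb, acting at 5 ft from A (one-third of the span from the peak).
ΣF_x = 0: A_x = 0.
ΣF_y = 0: A_y − ½·517.9·6.9 − 650 − 2450 = 0 → A_y = 4887 lb.
ΣM about A: M_A − (½·517.9·6.9)·5 − 650·9 − 2450·4.7 = 0 → M_A = 26300 lb·ft.

A_x = 0, A_y = 4887 lb, M_A = 26300 lb·ft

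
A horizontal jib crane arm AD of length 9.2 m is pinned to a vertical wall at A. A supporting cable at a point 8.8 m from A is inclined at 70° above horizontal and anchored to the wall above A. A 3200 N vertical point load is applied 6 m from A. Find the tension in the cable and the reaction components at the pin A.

ΣM about A: T·sin70°·8.8 − 3200·6 = 0 → T = 19200/(8.8·0.939693) = 2321.84 ≈ 2322 N.
ΣF_x = 0: A_x − T·cos70° = 0 → A_x = 2321.84 × 0.34202 = 794.1 N.
ΣF_y = 0: A_y + T·sin70° − 3200 = 0 → A_y = 3200 − 2321.84 × 0.939693 = 1018 N.

T = 2322 N, A_x = 794.1 N, A_y = 1018 N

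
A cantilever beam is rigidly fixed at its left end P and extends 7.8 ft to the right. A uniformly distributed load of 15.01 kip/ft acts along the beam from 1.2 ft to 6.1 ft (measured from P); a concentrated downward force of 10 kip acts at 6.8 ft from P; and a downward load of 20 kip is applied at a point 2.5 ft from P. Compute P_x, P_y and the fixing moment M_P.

Resultant of the distributed load: 15.01 × 4.9 = 73.549 kip at 3.65 ft from P.
ΣF_x = 0: P_x = 0.
ΣF_y = 0: P_y − 15.01·4.9 − 10 − 20 = 0 → P_y = 103.5 kip.
ΣM about P: M_P − (15.01·4.9)·3.65 − 10·6.8 − 20·2.5 = 0 → M_P = 386.5 kip·ft.

P_x = 0, P_y = 103.5 kip, M_P = 386.5 kip·ft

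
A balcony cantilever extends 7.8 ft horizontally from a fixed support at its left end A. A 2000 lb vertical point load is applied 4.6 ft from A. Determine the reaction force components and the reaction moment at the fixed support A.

A_x = 0, A_y = 2000 lb, M_A = 9200 lb·ft

ΣF_x = 0: A_x = 0.
ΣF_y = 0: A_y − 2000 = 0 → A_y = 2000 lb.
ΣM about A: M_A − 2000·4.6 = 0 → M_A = 9200 lb·ft.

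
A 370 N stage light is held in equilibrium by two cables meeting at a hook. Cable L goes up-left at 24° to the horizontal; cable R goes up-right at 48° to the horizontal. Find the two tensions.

T_L = 260.3 N, T_R = 355.4 N

ΣF_x = 0: −T_L·cos24° + T_R·cos48° = 0 → T_R = 1.36527·T_L.
ΣF_y = 0: T_L·sin24° + T_R·sin48° = 370.
Substitute: T_L·(0.406737 + 1.36527·0.743145) = 370 → T_L = 260.319 ≈ 260.3 N.
Then T_R = 1.36527 × 260.319 = 355.4 N.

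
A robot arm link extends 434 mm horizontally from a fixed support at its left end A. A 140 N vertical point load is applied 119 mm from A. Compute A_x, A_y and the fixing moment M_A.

A_x = 0, A_y = 140.0 N, M_A = 16660 N·mm

ΣF_x = 0: A_x = 0.
ΣF_y = 0: A_y − 140 = 0 → A_y = 140.0 N.
ΣM about A: M_A − 140·119 = 0 → M_A = 16660 N·mm.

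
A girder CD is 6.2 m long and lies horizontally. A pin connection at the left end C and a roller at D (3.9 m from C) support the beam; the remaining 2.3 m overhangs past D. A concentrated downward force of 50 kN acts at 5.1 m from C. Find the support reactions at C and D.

ΣM about C: D_y·3.9 − 50·5.1 = 0 → D_y = 255/3.9 = 65.3846 ≈ 65.38 kN.
ΣF_y = 0: C_y + 65.3846 − 50 = 0 → C_y = -15.38 kN.
ΣF_x = 0: no horizontal applied forces, so C_x = 0.

C_x = 0, C_y = -15.38 kN, D_y = 65.38 kN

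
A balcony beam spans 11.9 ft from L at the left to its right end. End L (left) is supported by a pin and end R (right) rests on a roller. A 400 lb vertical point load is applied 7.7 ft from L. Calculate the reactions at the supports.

L_x = 0, L_y = 141.2 lb, R_y = 258.8 lb

Moments about L: R_y·11.9 − 400·7.7 = 0 → R_y = 3080/11.9 = 258.824 ≈ 258.8 lb.
ΣF_y = 0: L_y + 258.824 − 400 = 0 → L_y = 141.2 lb.
ΣF_x = 0: no horizontal applied forces, so L_x = 0.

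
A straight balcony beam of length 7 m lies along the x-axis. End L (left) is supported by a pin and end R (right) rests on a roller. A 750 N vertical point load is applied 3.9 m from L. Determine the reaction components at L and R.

L_x = 0, L_y = 332.1 N, R_y = 417.9 N

Moments about L: R_y·7 − 750·3.9 = 0 → R_y = 2925/7 = 417.857 ≈ 417.9 N.
ΣF_y = 0: L_y + 417.857 − 750 = 0 → L_y = 332.1 N.
ΣF_x = 0: no horizontal applied forces, so L_x = 0.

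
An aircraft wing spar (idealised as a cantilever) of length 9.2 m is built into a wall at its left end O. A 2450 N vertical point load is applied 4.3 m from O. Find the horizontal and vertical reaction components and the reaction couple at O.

ΣF_x = 0: O_x = 0.
ΣF_y = 0: O_y − 2450 = 0 → O_y = 2450 N.
ΣM about O: M_O − 2450·4.3 = 0 → M_O = 10540 N·m.

O_x = 0, O_y = 2450 N, M_O = 10540 N·m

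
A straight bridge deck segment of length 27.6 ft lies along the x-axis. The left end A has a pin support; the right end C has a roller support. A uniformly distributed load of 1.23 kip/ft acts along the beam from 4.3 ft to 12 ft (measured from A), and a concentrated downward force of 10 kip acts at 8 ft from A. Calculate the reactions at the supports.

Resultant of the distributed load: 1.23 × 7.7 = 9.471 kip at 8.15 ft from A.
Taking moments about A: C_y·27.6 − (1.23·7.7)·8.15 − 10·8 = 0 → C_y = 157.18865/27.6 = 5.69524 ≈ 5.695 kip.
ΣF_y = 0: A_y + 5.69524 − 1.23·7.7 − 10 = 0 → A_y = 13.78 kip.
ΣF_x = 0: no horizontal applied forces, so A_x = 0.

A_x = 0, A_y = 13.78 kip, C_y = 5.695 kip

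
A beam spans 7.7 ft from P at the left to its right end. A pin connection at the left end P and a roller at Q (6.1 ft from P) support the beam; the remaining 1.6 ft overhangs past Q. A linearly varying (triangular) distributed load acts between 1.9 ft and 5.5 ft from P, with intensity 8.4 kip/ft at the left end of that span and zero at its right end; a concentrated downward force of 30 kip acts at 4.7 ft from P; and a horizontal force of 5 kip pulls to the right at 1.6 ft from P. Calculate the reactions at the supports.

P_x = -5.000 kip, P_y = 14.32 kip, Q_y = 30.80 kip

Resultant of the triangular load: ½ × 8.4 × 3.6 = 15.12 kip, acting at 3.1 ft from P (one-third of the span from the peak).
Taking moments about P: Q_y·6.1 − (½·8.4·3.6)·3.1 − 30·4.7 = 0 → Q_y = 187.872/6.1 = 30.7987 ≈ 30.80 kip.
ΣF_y = 0: P_y + 30.7987 − ½·8.4·3.6 − 30 = 0 → P_y = 14.32 kip.
ΣF_x = 0: P_x + 5 = 0 → P_x = -5.000 kip.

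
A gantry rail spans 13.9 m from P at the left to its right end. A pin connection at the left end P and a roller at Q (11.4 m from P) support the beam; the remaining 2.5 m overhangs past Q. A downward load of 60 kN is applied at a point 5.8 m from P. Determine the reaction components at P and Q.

P_x = 0, P_y = 29.47 kN, Q_y = 30.53 kN

Taking moments about P: Q_y·11.4 − 60·5.8 = 0 → Q_y = 348/11.4 = 30.5263 ≈ 30.53 kN.
ΣF_y = 0: P_y + 30.5263 − 60 = 0 → P_y = 29.47 kN.
ΣF_x = 0: no horizontal applied forces, so P_x = 0.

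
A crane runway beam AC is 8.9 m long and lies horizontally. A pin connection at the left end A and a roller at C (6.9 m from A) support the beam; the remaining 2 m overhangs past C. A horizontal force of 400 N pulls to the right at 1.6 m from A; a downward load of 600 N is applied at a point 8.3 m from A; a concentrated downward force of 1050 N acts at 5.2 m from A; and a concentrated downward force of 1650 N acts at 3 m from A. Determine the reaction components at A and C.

ΣM about A: C_y·6.9 − 600·8.3 − 1050·5.2 − 1650·3 = 0 → C_y = 15390/6.9 = 2230.43 ≈ 2230 N.
ΣF_y = 0: A_y + 2230.43 − 600 − 1050 − 1650 = 0 → A_y = 1070 N.
ΣF_x = 0: A_x + 400 = 0 → A_x = -400.0 N.

A_x = -400.0 N, A_y = 1070 N, C_y = 2230 N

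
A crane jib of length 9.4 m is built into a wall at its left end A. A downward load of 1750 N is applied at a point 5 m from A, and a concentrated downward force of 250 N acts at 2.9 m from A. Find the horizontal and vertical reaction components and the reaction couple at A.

A_x = 0, A_y = 2000 N, M_A = 9475 N·m

ΣF_x = 0: A_x = 0.
ΣF_y = 0: A_y − 1750 − 250 = 0 → A_y = 2000 N.
ΣM about A: M_A − 1750·5 − 250·2.9 = 0 → M_A = 9475 N·m.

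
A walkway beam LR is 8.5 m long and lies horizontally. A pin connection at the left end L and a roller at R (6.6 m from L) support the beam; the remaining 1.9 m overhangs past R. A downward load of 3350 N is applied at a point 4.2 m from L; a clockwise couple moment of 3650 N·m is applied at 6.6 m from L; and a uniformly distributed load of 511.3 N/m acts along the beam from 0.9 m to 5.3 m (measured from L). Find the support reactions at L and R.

L_x = 0, L_y = 1858 N, R_y = 3742 N

Resultant of the distributed load: 511.3 × 4.4 = 2249.72 N at 3.1 m from L.
Moments about L: R_y·6.6 − 3350·4.2 − 3650 − (511.3·4.4)·3.1 = 0 → R_y = 24694.132/6.6 = 3741.54 ≈ 3742 N.
ΣF_y = 0: L_y + 3741.54 − 3350 − 511.3·4.4 = 0 → L_y = 1858 N.
ΣF_x = 0: no horizontal applied forces, so L_x = 0.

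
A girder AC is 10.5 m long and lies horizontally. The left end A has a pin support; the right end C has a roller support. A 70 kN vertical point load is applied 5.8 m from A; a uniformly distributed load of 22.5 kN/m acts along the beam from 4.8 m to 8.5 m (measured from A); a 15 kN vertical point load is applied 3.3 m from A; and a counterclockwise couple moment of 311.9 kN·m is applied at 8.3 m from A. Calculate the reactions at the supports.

A_x = 0, A_y = 101.8 kN, C_y = 66.40 kN

Resultant of the distributed load: 22.5 × 3.7 = 83.25 kN at 6.65 m from A.
ΣM about A: C_y·10.5 − 70·5.8 − (22.5·3.7)·6.65 − 15·3.3 + 311.9 = 0 → C_y = 697.2125/10.5 = 66.4012 ≈ 66.40 kN.
ΣF_y = 0: A_y + 66.4012 − 70 − 22.5·3.7 − 15 = 0 → A_y = 101.8 kN.
ΣF_x = 0: no horizontal applied forces, so A_x = 0.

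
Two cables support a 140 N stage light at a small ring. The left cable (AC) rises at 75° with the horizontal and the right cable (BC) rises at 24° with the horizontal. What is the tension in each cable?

ΣF_x = 0: −T_AC·cos75° + T_BC·cos24° = 0 → T_BC = 0.283313·T_AC.
ΣF_y = 0: T_AC·sin75° + T_BC·sin24° = 140.
Substitute: T_AC·(0.965926 + 0.283313·0.406737) = 140 → T_AC = 129.491 ≈ 129.5 N.
Then T_BC = 0.283313 × 129.491 = 36.69 N.

T_AC = 129.5 N, T_BC = 36.69 N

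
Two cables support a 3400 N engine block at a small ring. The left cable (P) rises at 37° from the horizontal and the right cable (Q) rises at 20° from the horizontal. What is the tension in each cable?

ΣF_x = 0: −T_P·cos37° + T_Q·cos20° = 0 → T_Q = 0.84989·T_P.
ΣF_y = 0: T_P·sin37° + T_Q·sin20° = 3400.
Substitute: T_P·(0.601815 + 0.84989·0.34202) = 3400 → T_P = 3809.55 ≈ 3810 N.
Then T_Q = 0.84989 × 3809.55 = 3238 N.

T_P = 3810 N, T_Q = 3238 N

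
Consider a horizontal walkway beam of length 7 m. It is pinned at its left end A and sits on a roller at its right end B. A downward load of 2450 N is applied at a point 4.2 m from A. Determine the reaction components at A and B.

A_x = 0, A_y = 980.0 N, B_y = 1470 N

Moments about A: B_y·7 − 2450·4.2 = 0 → B_y = 10290/7 = 1470 N.
ΣF_y = 0: A_y + 1470 − 2450 = 0 → A_y = 980.0 N.
ΣF_x = 0: no horizontal applied forces, so A_x = 0.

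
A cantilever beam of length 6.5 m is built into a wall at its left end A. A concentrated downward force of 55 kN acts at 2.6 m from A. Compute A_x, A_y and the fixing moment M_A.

A_x = 0, A_y = 55.00 kN, M_A = 143.0 kN·m

ΣF_x = 0: A_x = 0.
ΣF_y = 0: A_y − 55 = 0 → A_y = 55.00 kN.
ΣM about A: M_A − 55·2.6 = 0 → M_A = 143.0 kN·m.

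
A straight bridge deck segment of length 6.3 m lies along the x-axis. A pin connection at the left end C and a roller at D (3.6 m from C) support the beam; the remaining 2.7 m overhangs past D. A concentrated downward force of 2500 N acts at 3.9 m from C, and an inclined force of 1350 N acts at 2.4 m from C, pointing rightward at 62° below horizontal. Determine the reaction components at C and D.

Taking moments about C: D_y·3.6 − 2500·3.9 − 1350·sin62°·2.4 = 0 → D_y = 12610.8/3.6 = 3503 N.
ΣF_y = 0: C_y + 3503 − 2500 − 1350·sin62° = 0 → C_y = 189.0 N.
ΣF_x = 0: C_x + 1350·cos62° = 0 → C_x = -633.8 N.

C_x = -633.8 N, C_y = 189.0 N, D_y = 3503 N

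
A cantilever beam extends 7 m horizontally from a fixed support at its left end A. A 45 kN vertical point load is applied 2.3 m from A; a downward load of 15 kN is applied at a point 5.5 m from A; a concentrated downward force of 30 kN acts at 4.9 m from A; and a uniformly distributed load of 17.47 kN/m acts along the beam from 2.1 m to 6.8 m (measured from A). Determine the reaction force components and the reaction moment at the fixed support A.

Resultant of the distributed load: 17.47 × 4.7 = 82.109 kN at 4.45 m from A.
ΣF_x = 0: A_x = 0.
ΣF_y = 0: A_y − 45 − 15 − 30 − 17.47·4.7 = 0 → A_y = 172.1 kN.
ΣM about A: M_A − 45·2.3 − 15·5.5 − 30·4.9 − (17.47·4.7)·4.45 = 0 → M_A = 698.4 kN·m.

A_x = 0, A_y = 172.1 kN, M_A = 698.4 kN·m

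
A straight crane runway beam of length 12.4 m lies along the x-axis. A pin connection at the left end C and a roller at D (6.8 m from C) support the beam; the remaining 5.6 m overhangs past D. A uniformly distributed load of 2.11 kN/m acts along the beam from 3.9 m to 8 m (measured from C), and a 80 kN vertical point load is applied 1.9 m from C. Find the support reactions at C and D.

C_x = 0, C_y = 58.73 kN, D_y = 29.92 kN

Resultant of the distributed load: 2.11 × 4.1 = 8.651 kN at 5.95 m from C.
ΣM about C: D_y·6.8 − (2.11·4.1)·5.95 − 80·1.9 = 0 → D_y = 203.47345/6.8 = 29.9226 ≈ 29.92 kN.
ΣF_y = 0: C_y + 29.9226 − 2.11·4.1 − 80 = 0 → C_y = 58.73 kN.
ΣF_x = 0: no horizontal applied forces, so C_x = 0.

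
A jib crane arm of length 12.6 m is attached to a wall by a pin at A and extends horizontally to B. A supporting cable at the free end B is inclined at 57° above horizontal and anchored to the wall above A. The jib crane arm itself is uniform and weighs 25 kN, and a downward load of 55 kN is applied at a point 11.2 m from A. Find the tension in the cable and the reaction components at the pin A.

T = 73.20 kN, A_x = 39.87 kN, A_y = 18.61 kN

ΣM about A: T·sin57°·12.6 − 25·6.3 − 55·11.2 = 0 → T = 773.5/(12.6·0.838671) = 73.1978 ≈ 73.20 kN.
ΣF_x = 0: A_x − T·cos57° = 0 → A_x = 73.1978 × 0.544639 = 39.87 kN.
ΣF_y = 0: A_y + T·sin57° − 25 − 55 = 0 → A_y = 80 − 73.1978 × 0.838671 = 18.61 kN.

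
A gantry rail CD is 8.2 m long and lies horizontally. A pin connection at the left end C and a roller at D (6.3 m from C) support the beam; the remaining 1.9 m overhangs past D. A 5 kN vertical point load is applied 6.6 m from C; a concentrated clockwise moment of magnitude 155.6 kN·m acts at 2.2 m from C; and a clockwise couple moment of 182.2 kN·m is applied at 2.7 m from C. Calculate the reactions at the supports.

Moments about C: D_y·6.3 − 5·6.6 − 155.6 − 182.2 = 0 → D_y = 370.8/6.3 = 58.8571 ≈ 58.86 kN.
ΣF_y = 0: C_y + 58.8571 − 5 = 0 → C_y = -53.86 kN.
ΣF_x = 0: no horizontal applied forces, so C_x = 0.

C_x = 0, C_y = -53.86 kN, D_y = 58.86 kN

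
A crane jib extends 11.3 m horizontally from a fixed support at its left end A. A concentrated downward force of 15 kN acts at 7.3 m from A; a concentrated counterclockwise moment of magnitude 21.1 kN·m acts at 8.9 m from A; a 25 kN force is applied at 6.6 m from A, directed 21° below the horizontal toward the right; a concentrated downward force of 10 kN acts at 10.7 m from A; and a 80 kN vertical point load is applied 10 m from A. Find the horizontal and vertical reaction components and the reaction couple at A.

A_x = -23.34 kN, A_y = 114.0 kN, M_A = 1055 kN·m

ΣF_x = 0: A_x + 25·cos21° = 0 → A_x = -23.34 kN.
ΣF_y = 0: A_y − 15 − 25·sin21° − 10 − 80 = 0 → A_y = 114.0 kN.
ΣM about A: M_A − 15·7.3 + 21.1 − 25·sin21°·6.6 − 10·10.7 − 80·10 = 0 → M_A = 1055 kN·m.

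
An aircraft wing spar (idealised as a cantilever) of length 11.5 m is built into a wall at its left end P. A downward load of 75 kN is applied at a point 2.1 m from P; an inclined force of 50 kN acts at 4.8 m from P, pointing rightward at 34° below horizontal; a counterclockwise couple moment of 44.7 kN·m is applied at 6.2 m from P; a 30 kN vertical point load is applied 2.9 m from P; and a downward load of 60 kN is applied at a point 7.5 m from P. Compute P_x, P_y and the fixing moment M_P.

ΣF_x = 0: P_x + 50·cos34° = 0 → P_x = -41.45 kN.
ΣF_y = 0: P_y − 75 − 50·sin34° − 30 − 60 = 0 → P_y = 193.0 kN.
ΣM about P: M_P − 75·2.1 − 50·sin34°·4.8 + 44.7 − 30·2.9 − 60·7.5 = 0 → M_P = 784.0 kN·m.

P_x = -41.45 kN, P_y = 193.0 kN, M_P = 784.0 kN·m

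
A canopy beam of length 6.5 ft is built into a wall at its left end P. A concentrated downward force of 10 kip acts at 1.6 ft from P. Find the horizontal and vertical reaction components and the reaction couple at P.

P_x = 0, P_y = 10.00 kip, M_P = 16.00 kip·ft

ΣF_x = 0: P_x = 0.
ΣF_y = 0: P_y − 10 = 0 → P_y = 10.00 kip.
ΣM about P: M_P − 10·1.6 = 0 → M_P = 16.00 kip·ft.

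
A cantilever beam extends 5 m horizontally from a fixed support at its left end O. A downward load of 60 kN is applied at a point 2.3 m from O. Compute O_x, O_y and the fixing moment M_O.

ΣF_x = 0: O_x = 0.
ΣF_y = 0: O_y − 60 = 0 → O_y = 60.00 kN.
ΣM about O: M_O − 60·2.3 = 0 → M_O = 138.0 kN·m.

O_x = 0, O_y = 60.00 kN, M_O = 138.0 kN·m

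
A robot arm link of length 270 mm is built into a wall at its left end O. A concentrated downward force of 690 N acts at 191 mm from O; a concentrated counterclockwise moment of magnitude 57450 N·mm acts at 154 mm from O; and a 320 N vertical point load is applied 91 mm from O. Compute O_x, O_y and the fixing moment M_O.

O_x = 0, O_y = 1010 N, M_O = 103500 N·mm

ΣF_x = 0: O_x = 0.
ΣF_y = 0: O_y − 690 − 320 = 0 → O_y = 1010 N.
ΣM about O: M_O − 690·191 + 57450 − 320·91 = 0 → M_O = 103500 N·mm.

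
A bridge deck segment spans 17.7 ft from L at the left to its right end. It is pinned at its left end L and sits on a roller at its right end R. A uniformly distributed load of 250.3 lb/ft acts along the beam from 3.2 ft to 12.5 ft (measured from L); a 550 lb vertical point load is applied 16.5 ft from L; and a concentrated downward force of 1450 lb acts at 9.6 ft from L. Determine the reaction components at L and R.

Resultant of the distributed load: 250.3 × 9.3 = 2327.79 lb at 7.85 ft from L.
Taking moments about L: R_y·17.7 − (250.3·9.3)·7.85 − 550·16.5 − 1450·9.6 = 0 → R_y = 41268.1515/17.7 = 2331.53 ≈ 2332 lb.
ΣF_y = 0: L_y + 2331.53 − 250.3·9.3 − 550 − 1450 = 0 → L_y = 1996 lb.
ΣF_x = 0: no horizontal applied forces, so L_x = 0.

L_x = 0, L_y = 1996 lb, R_y = 2332 lb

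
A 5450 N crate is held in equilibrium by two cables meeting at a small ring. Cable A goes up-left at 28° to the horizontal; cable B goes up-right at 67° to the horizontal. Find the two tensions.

ΣF_x = 0: −T_A·cos28° + T_B·cos67° = 0 → T_B = 2.25973·T_A.
ΣF_y = 0: T_A·sin28° + T_B·sin67° = 5450.
Substitute: T_A·(0.469472 + 2.25973·0.920505) = 5450 → T_A = 2137.62 ≈ 2138 N.
Then T_B = 2.25973 × 2137.62 = 4830 N.

T_A = 2138 N, T_B = 4830 N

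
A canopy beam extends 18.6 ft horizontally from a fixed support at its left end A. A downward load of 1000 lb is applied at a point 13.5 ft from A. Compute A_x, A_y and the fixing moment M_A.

ΣF_x = 0: A_x = 0.
ΣF_y = 0: A_y − 1000 = 0 → A_y = 1000 lb.
ΣM about A: M_A − 1000·13.5 = 0 → M_A = 13500 lb·ft.

A_x = 0, A_y = 1000 lb, M_A = 13500 lb·ft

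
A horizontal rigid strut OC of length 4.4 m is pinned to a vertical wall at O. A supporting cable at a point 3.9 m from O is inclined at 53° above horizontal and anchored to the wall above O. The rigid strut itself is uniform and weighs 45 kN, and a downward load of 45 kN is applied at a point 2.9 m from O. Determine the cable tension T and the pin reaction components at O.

T = 73.68 kN, O_x = 44.34 kN, O_y = 31.15 kN

ΣM about O: T·sin53°·3.9 − 45·2.2 − 45·2.9 = 0 → T = 229.5/(3.9·0.798636) = 73.6833 ≈ 73.68 kN.
ΣF_x = 0: O_x − T·cos53° = 0 → O_x = 73.6833 × 0.601815 = 44.34 kN.
ΣF_y = 0: O_y + T·sin53° − 45 − 45 = 0 → O_y = 90 − 73.6833 × 0.798636 = 31.15 kN.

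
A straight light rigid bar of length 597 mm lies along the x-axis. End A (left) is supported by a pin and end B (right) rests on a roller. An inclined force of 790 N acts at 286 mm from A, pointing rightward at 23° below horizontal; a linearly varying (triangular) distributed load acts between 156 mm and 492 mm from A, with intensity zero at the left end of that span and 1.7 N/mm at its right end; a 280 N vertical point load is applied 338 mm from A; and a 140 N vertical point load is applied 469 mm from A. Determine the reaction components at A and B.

Resultant of the triangular load: ½ × 1.7 × 336 = 285.6 N, acting at 380 mm from A (one-third of the span from the peak).
ΣM about A: B_y·597 − 790·sin23°·286 − (½·1.7·336)·380 − 280·338 − 140·469 = 0 → B_y = 357110/597 = 598.174 ≈ 598.2 N.
ΣF_y = 0: A_y + 598.174 − 790·sin23° − ½·1.7·336 − 280 − 140 = 0 → A_y = 416.1 N.
ΣF_x = 0: A_x + 790·cos23° = 0 → A_x = -727.2 N.

A_x = -727.2 N, A_y = 416.1 N, B_y = 598.2 N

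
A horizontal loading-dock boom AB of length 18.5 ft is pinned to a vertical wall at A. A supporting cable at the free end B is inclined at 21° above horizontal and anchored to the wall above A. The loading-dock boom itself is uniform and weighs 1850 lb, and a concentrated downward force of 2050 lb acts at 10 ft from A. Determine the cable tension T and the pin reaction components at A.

T = 5673 lb, A_x = 5296 lb, A_y = 1867 lb

ΣM about A: T·sin21°·18.5 − 1850·9.25 − 2050·10 = 0 → T = 37612.5/(18.5·0.358368) = 5673.24 ≈ 5673 lb.
ΣF_x = 0: A_x − T·cos21° = 0 → A_x = 5673.24 × 0.93358 = 5296 lb.
ΣF_y = 0: A_y + T·sin21° − 1850 − 2050 = 0 → A_y = 3900 − 5673.24 × 0.358368 = 1867 lb.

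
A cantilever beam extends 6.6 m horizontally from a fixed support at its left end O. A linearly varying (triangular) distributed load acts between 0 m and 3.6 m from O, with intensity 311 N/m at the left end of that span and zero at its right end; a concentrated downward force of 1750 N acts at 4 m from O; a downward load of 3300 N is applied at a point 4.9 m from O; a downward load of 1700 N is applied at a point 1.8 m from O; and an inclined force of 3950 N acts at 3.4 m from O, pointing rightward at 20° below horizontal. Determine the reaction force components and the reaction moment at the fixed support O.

O_x = -3712 N, O_y = 8661 N, M_O = 31500 N·m

Resultant of the triangular load: ½ × 311 × 3.6 = 559.8 N, acting at 1.2 m from O (one-third of the span from the peak).
ΣF_x = 0: O_x + 3950·cos20° = 0 → O_x = -3712 N.
ΣF_y = 0: O_y − ½·311·3.6 − 1750 − 3300 − 1700 − 3950·sin20° = 0 → O_y = 8661 N.
ΣM about O: M_O − (½·311·3.6)·1.2 − 1750·4 − 3300·4.9 − 1700·1.8 − 3950·sin20°·3.4 = 0 → M_O = 31500 N·m.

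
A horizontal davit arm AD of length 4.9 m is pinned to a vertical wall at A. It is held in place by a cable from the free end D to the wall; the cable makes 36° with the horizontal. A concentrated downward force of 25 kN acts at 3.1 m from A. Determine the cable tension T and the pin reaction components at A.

T = 26.91 kN, A_x = 21.77 kN, A_y = 9.184 kN

ΣM about A: T·sin36°·4.9 − 25·3.1 = 0 → T = 77.5/(4.9·0.587785) = 26.9084 ≈ 26.91 kN.
ΣF_x = 0: A_x − T·cos36° = 0 → A_x = 26.9084 × 0.809017 = 21.77 kN.
ΣF_y = 0: A_y + T·sin36° − 25 = 0 → A_y = 25 − 26.9084 × 0.587785 = 9.184 kN.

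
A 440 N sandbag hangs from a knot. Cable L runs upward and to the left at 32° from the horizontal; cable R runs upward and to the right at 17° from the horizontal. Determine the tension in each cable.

T_L = 557.5 N, T_R = 494.4 N

ΣF_x = 0: −T_L·cos32° + T_R·cos17° = 0 → T_R = 0.886797·T_L.
ΣF_y = 0: T_L·sin32° + T_R·sin17° = 440.
Substitute: T_L·(0.529919 + 0.886797·0.292372) = 440 → T_L = 557.531 ≈ 557.5 N.
Then T_R = 0.886797 × 557.531 = 494.4 N.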